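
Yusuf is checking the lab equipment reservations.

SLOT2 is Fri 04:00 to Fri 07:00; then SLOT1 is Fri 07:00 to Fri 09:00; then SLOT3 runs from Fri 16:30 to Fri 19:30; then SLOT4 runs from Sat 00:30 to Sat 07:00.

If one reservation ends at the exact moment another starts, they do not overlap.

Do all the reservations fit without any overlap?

Sorted by start: SLOT2, SLOT1, SLOT3, SLOT4.
SLOT1 starts exactly when SLOT2 ends (back-to-back, no overlap), so SLOT2 has no further overlaps.
SLOT3 starts after SLOT1 ends, so SLOT1 has no further overlaps.
SLOT4 starts after SLOT3 ends.
Every pair is clear; the schedule has no overlaps.

Yes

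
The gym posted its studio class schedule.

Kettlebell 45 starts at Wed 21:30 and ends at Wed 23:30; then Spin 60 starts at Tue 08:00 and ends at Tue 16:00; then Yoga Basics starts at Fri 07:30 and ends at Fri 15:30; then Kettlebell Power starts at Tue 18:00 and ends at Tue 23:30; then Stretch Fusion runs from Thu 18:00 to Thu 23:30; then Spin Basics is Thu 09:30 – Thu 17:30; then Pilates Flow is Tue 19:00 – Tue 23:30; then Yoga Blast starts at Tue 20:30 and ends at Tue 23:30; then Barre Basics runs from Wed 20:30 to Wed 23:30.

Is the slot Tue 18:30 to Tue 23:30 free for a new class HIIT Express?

Spin 60: ends Tue 16:00 at or before HIIT Express starts Tue 18:30 → clear.
Kettlebell Power: starts Tue 18:00 before HIIT Express ends Tue 23:30, and ends Tue 23:30 after HIIT Express starts Tue 18:30 → overlap.
Pilates Flow: starts Tue 19:00 before HIIT Express ends Tue 23:30, and ends Tue 23:30 after HIIT Express starts Tue 18:30 → overlap.
Yoga Blast: starts Tue 20:30 before HIIT Express ends Tue 23:30, and ends Tue 23:30 after HIIT Express starts Tue 18:30 → overlap.
Barre Basics: starts Wed 20:30 at or after HIIT Express ends Tue 23:30 → clear.
Kettlebell 45: starts Wed 21:30 at or after HIIT Express ends Tue 23:30 → clear.
Spin Basics: starts Thu 09:30 at or after HIIT Express ends Tue 23:30 → clear.
Stretch Fusion: starts Thu 18:00 at or after HIIT Express ends Tue 23:30 → clear.
Yoga Basics: starts Fri 07:30 at or after HIIT Express ends Tue 23:30 → clear.
HIIT Express overlaps Yoga Blast, Pilates Flow, Kettlebell Power.

No — it overlaps Kettlebell Power, Pilates Flow, Yoga Blast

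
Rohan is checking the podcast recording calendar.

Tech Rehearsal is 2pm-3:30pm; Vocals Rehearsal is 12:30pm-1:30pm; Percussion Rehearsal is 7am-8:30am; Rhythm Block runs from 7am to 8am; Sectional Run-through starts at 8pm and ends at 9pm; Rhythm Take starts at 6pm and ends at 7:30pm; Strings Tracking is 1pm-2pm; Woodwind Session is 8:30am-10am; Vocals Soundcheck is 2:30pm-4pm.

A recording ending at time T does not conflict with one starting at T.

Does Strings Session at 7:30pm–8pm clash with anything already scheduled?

No — it doesn't clash with anything

Rhythm Block: ends 8am at or before Strings Session starts 7:30pm → clear.
Percussion Rehearsal: ends 8:30am at or before Strings Session starts 7:30pm → clear.
Woodwind Session: ends 10am at or before Strings Session starts 7:30pm → clear.
Vocals Rehearsal: ends 1:30pm at or before Strings Session starts 7:30pm → clear.
Strings Tracking: ends 2pm at or before Strings Session starts 7:30pm → clear.
Tech Rehearsal: ends 3:30pm at or before Strings Session starts 7:30pm → clear.
Vocals Soundcheck: ends 4pm at or before Strings Session starts 7:30pm → clear.
Rhythm Take: ends 7:30pm at or before Strings Session starts 7:30pm → clear.
Sectional Run-through: starts 8pm at or after Strings Session ends 8pm → clear.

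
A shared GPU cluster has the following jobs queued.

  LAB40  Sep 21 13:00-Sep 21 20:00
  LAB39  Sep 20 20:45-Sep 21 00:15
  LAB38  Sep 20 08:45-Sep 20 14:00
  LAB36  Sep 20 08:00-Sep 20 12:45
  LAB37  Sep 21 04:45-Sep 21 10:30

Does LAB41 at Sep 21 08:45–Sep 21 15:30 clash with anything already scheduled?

Yes — it overlaps LAB37, LAB40

LAB36: ends Sep 20 12:45 at or before LAB41 starts Sep 21 08:45 → clear.
LAB38: ends Sep 20 14:00 at or before LAB41 starts Sep 21 08:45 → clear.
LAB39: ends Sep 21 00:15 at or before LAB41 starts Sep 21 08:45 → clear.
LAB37: starts Sep 21 04:45 before LAB41 ends Sep 21 15:30, and ends Sep 21 10:30 after LAB41 starts Sep 21 08:45 → overlap.
LAB40: starts Sep 21 13:00 before LAB41 ends Sep 21 15:30, and ends Sep 21 20:00 after LAB41 starts Sep 21 08:45 → overlap.
LAB41 overlaps LAB37, LAB40.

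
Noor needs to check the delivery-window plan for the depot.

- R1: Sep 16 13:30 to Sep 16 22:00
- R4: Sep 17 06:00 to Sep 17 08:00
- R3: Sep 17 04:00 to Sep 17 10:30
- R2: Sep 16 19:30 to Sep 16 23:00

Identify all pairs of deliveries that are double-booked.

R1 & R2, R3 & R4

Two intervals overlap when each starts before the other ends.
Sorted by start: R1, R2, R3, R4.
R2 starts before R1 ends → R1 and R2 overlap.
R3 starts after R1 ends, so nothing later overlaps R1 either.
R3 starts after R2 ends, so nothing later overlaps R2 either.
R4 starts before R3 ends → R3 and R4 overlap.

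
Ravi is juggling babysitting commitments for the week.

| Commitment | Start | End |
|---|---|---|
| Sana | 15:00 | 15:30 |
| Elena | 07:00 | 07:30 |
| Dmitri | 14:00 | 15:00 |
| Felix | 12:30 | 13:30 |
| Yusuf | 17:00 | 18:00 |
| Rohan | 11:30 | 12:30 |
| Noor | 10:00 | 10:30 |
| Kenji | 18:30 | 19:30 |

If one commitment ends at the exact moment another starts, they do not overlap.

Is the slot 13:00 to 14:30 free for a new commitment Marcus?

Elena: ends 07:30 at or before Marcus starts 13:00 → clear.
Noor: ends 10:30 at or before Marcus starts 13:00 → clear.
Rohan: ends 12:30 at or before Marcus starts 13:00 → clear.
Felix: starts 12:30 before Marcus ends 14:30, and ends 13:30 after Marcus starts 13:00 → overlap.
Dmitri: starts 14:00 before Marcus ends 14:30, and ends 15:00 after Marcus starts 13:00 → overlap.
Sana: starts 15:00 at or after Marcus ends 14:30 → clear.
Yusuf: starts 17:00 at or after Marcus ends 14:30 → clear.
Kenji: starts 18:30 at or after Marcus ends 14:30 → clear.
Marcus overlaps Felix, Dmitri.

No — it overlaps Dmitri, Felix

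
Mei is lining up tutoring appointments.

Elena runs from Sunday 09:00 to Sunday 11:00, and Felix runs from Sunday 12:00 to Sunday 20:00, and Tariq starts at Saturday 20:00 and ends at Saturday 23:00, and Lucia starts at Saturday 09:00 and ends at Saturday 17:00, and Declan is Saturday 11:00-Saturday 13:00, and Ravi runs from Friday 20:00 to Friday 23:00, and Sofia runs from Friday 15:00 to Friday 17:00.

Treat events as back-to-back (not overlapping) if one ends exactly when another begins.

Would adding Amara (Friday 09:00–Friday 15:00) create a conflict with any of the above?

Sofia: starts Friday 15:00 at or after Amara ends Friday 15:00 → clear.
Ravi: starts Friday 20:00 at or after Amara ends Friday 15:00 → clear.
Lucia: starts Saturday 09:00 at or after Amara ends Friday 15:00 → clear.
Declan: starts Saturday 11:00 at or after Amara ends Friday 15:00 → clear.
Tariq: starts Saturday 20:00 at or after Amara ends Friday 15:00 → clear.
Elena: starts Sunday 09:00 at or after Amara ends Friday 15:00 → clear.
Felix: starts Sunday 12:00 at or after Amara ends Friday 15:00 → clear.

No — it doesn't clash with anything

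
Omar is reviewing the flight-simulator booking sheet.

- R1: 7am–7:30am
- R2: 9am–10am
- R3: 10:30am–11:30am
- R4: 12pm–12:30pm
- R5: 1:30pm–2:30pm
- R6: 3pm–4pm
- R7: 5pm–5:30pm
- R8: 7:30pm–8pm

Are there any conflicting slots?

Sorted by start: R1, R2, R3, R4, R5, R6, R7, R8.
R2 starts after R1 ends, so R1 has no further overlaps.
R3 starts after R2 ends, so R2 has no further overlaps.
R4 starts after R3 ends, so R3 has no further overlaps.
R5 starts after R4 ends, so R4 has no further overlaps.
R6 starts after R5 ends, so R5 has no further overlaps.
R7 starts after R6 ends, so R6 has no further overlaps.
R8 starts after R7 ends.
Every pair is clear; the schedule has no overlaps.

No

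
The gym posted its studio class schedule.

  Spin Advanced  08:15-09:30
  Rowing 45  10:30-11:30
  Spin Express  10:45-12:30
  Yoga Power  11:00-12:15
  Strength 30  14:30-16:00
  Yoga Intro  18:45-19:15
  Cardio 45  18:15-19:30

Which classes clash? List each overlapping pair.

Cardio 45 & Yoga Intro, Rowing 45 & Spin Express, Rowing 45 & Yoga Power, Spin Express & Yoga Power

Two intervals overlap when each starts before the other ends.
Sorted by start: Spin Advanced, Rowing 45, Spin Express, Yoga Power, Strength 30, Cardio 45, Yoga Intro.
Rowing 45 starts after Spin Advanced ends — done with Spin Advanced.
Spin Express starts before Rowing 45 ends → Rowing 45 and Spin Express overlap.
Yoga Power starts before Rowing 45 ends → Rowing 45 and Yoga Power overlap.
Strength 30 starts after Rowing 45 ends — done with Rowing 45.
Yoga Power starts before Spin Express ends → Spin Express and Yoga Power overlap.
Strength 30 starts after Spin Express ends — done with Spin Express.
Strength 30 starts after Yoga Power ends — done with Yoga Power.
Cardio 45 starts after Strength 30 ends — done with Strength 30.
Yoga Intro starts before Cardio 45 ends → Cardio 45 and Yoga Intro overlap.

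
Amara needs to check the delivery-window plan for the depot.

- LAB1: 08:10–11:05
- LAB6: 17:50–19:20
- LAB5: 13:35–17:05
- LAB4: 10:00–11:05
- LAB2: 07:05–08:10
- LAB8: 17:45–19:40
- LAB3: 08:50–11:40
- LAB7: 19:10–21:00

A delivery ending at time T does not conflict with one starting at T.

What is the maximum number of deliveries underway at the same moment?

3

Sort all start/end points and keep a running count:
07:05 start LAB2 → 1
08:10 end LAB2 → 0
08:10 start LAB1 → 1
08:50 start LAB3 → 2
10:00 start LAB4 → 3
11:05 end LAB1 → 2
11:05 end LAB4 → 1
11:40 end LAB3 → 0
13:35 start LAB5 → 1
17:05 end LAB5 → 0
17:45 start LAB8 → 1
17:50 start LAB6 → 2
19:10 start LAB7 → 3
19:20 end LAB6 → 2
19:40 end LAB8 → 1
21:00 end LAB7 → 0
Peak is 3, at 10:00 (LAB1, LAB3, LAB4).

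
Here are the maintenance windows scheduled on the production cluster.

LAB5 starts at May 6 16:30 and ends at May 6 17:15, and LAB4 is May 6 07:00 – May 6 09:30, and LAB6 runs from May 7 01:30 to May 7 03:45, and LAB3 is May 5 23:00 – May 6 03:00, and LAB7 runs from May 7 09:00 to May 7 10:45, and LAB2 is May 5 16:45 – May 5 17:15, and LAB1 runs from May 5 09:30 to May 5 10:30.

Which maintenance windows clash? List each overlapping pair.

none

Sorted by start: LAB1, LAB2, LAB3, LAB4, LAB5, LAB6, LAB7.
LAB2 starts after LAB1 ends, so nothing later overlaps LAB1 either.
LAB3 starts after LAB2 ends, so nothing later overlaps LAB2 either.
LAB4 starts after LAB3 ends, so nothing later overlaps LAB3 either.
LAB5 starts after LAB4 ends, so nothing later overlaps LAB4 either.
LAB6 starts after LAB5 ends, so nothing later overlaps LAB5 either.
LAB7 starts after LAB6 ends.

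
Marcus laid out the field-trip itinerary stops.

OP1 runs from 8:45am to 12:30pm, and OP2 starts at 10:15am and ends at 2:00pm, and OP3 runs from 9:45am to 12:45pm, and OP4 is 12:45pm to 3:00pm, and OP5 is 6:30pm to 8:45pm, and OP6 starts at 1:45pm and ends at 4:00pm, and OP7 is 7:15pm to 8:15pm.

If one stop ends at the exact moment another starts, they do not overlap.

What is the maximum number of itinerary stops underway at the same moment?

Sweep the timeline, counting +1 at each start and −1 at each end (ends before starts at a tie):
8:45am start OP1 → 1
9:45am start OP3 → 2
10:15am start OP2 → 3
12:30pm end OP1 → 2
12:45pm end OP3 → 1
12:45pm start OP4 → 2
1:45pm start OP6 → 3
2:00pm end OP2 → 2
3:00pm end OP4 → 1
4:00pm end OP6 → 0
6:30pm start OP5 → 1
7:15pm start OP7 → 2
8:15pm end OP7 → 1
8:45pm end OP5 → 0
Peak is 3, at 10:15am (OP1, OP2, OP3).

3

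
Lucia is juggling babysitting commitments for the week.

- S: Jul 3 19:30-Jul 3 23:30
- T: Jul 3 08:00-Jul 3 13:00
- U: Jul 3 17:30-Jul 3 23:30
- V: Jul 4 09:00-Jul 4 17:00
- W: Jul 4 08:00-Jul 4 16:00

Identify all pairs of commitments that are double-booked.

Sorted by start: T, U, S, W, V.
U starts after T ends, so T has no further overlaps.
S starts before U ends → U and S overlap.
W starts after U ends, so U has no further overlaps.
W starts after S ends, so S has no further overlaps.
V starts before W ends → W and V overlap.

S & U, V & W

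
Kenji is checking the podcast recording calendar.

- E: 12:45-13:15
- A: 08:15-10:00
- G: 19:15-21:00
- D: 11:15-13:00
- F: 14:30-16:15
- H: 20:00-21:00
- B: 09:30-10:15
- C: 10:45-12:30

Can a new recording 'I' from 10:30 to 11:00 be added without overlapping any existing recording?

A: ends 10:00 at or before I starts 10:30 → clear.
B: ends 10:15 at or before I starts 10:30 → clear.
C: starts 10:45 before I ends 11:00, and ends 12:30 after I starts 10:30 → overlap.
D: starts 11:15 at or after I ends 11:00 → clear.
E: starts 12:45 at or after I ends 11:00 → clear.
F: starts 14:30 at or after I ends 11:00 → clear.
G: starts 19:15 at or after I ends 11:00 → clear.
H: starts 20:00 at or after I ends 11:00 → clear.
I overlaps C.

No — it overlaps C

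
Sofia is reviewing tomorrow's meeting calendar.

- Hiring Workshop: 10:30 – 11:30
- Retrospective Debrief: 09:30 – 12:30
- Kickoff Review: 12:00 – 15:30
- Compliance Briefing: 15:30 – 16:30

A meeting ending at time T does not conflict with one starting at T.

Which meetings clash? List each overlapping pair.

Hiring Workshop & Retrospective Debrief, Kickoff Review & Retrospective Debrief

Check each pair: they overlap iff neither finishes before the other starts.
Sorted by start: Retrospective Debrief, Hiring Workshop, Kickoff Review, Compliance Briefing.
Hiring Workshop starts before Retrospective Debrief ends → Retrospective Debrief and Hiring Workshop overlap.
Kickoff Review starts before Retrospective Debrief ends → Retrospective Debrief and Kickoff Review overlap.
Compliance Briefing starts after Retrospective Debrief ends.
Kickoff Review starts after Hiring Workshop ends; Hiring Workshop is clear from here.
Compliance Briefing starts exactly when Kickoff Review ends (back-to-back, no overlap).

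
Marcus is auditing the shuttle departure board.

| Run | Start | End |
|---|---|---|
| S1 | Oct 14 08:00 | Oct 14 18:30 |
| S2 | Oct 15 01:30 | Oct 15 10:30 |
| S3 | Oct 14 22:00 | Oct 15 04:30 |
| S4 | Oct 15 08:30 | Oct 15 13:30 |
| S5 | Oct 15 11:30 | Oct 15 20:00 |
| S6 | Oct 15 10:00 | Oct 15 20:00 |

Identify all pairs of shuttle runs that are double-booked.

Sorted by start: S1, S3, S2, S4, S6, S5.
S3 starts after S1 ends, so nothing later overlaps S1 either.
S2 starts before S3 ends → S3 and S2 overlap.
S4 starts after S3 ends, so nothing later overlaps S3 either.
S4 starts before S2 ends → S2 and S4 overlap.
S6 starts before S2 ends → S2 and S6 overlap.
S5 starts after S2 ends.
S6 starts before S4 ends → S4 and S6 overlap.
S5 starts before S4 ends → S4 and S5 overlap.
S5 starts before S6 ends → S6 and S5 overlap.

S2 & S3, S2 & S4, S2 & S6, S4 & S5, S4 & S6, S5 & S6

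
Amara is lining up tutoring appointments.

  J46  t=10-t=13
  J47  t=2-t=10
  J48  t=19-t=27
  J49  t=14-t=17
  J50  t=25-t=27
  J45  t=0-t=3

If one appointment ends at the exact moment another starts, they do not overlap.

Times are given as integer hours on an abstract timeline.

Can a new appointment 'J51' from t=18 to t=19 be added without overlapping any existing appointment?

J45: ends t=3 at or before J51 starts t=18 → clear.
J47: ends t=10 at or before J51 starts t=18 → clear.
J46: ends t=13 at or before J51 starts t=18 → clear.
J49: ends t=17 at or before J51 starts t=18 → clear.
J48: starts t=19 at or after J51 ends t=19 → clear.
J50: starts t=25 at or after J51 ends t=19 → clear.

Yes — the slot is free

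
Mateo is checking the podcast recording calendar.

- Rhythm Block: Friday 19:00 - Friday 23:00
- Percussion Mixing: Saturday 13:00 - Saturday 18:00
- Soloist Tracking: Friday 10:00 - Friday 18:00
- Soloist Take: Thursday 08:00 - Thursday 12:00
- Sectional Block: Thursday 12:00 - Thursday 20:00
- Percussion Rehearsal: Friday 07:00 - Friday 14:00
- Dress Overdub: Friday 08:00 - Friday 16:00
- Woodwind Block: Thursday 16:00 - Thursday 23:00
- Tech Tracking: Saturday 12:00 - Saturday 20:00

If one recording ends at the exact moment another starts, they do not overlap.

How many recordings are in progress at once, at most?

Sweep the timeline, counting +1 at each start and −1 at each end (ends before starts at a tie):
Thursday 08:00 start Soloist Take → 1
Thursday 12:00 end Soloist Take → 0
Thursday 12:00 start Sectional Block → 1
Thursday 16:00 start Woodwind Block → 2
Thursday 20:00 end Sectional Block → 1
Thursday 23:00 end Woodwind Block → 0
Friday 07:00 start Percussion Rehearsal → 1
Friday 08:00 start Dress Overdub → 2
Friday 10:00 start Soloist Tracking → 3
Friday 14:00 end Percussion Rehearsal → 2
Friday 16:00 end Dress Overdub → 1
Friday 18:00 end Soloist Tracking → 0
Friday 19:00 start Rhythm Block → 1
Friday 23:00 end Rhythm Block → 0
Saturday 12:00 start Tech Tracking → 1
Saturday 13:00 start Percussion Mixing → 2
Saturday 18:00 end Percussion Mixing → 1
Saturday 20:00 end Tech Tracking → 0
Peak is 3, at Friday 10:00 (Dress Overdub, Percussion Rehearsal, Soloist Tracking).

3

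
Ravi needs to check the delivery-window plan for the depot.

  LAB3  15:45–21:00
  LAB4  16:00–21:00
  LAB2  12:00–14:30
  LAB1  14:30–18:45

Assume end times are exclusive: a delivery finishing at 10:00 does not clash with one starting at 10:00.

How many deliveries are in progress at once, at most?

Sort all start/end points and keep a running count:
12:00 start LAB2 → 1
14:30 end LAB2 → 0
14:30 start LAB1 → 1
15:45 start LAB3 → 2
16:00 start LAB4 → 3
18:45 end LAB1 → 2
21:00 end LAB3 → 1
21:00 end LAB4 → 0
Peak is 3, at 16:00 (LAB1, LAB3, LAB4).

3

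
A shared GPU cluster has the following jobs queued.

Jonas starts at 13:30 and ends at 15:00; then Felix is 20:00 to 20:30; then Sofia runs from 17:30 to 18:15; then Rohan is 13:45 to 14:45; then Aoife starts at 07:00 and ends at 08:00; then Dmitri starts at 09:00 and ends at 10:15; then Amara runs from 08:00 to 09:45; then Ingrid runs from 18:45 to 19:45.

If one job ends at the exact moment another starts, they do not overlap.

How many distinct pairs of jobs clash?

2

Check each pair: they overlap iff neither finishes before the other starts.
Sorted by start: Aoife, Amara, Dmitri, Jonas, Rohan, Sofia, Ingrid, Felix.
Amara starts exactly when Aoife ends (back-to-back, no overlap), so nothing later overlaps Aoife either.
Dmitri starts before Amara ends → Amara and Dmitri overlap.
Jonas starts after Amara ends, so nothing later overlaps Amara either.
Jonas starts after Dmitri ends, so nothing later overlaps Dmitri either.
Rohan starts before Jonas ends → Jonas and Rohan overlap.
Sofia starts after Jonas ends, so nothing later overlaps Jonas either.
Sofia starts after Rohan ends, so nothing later overlaps Rohan either.
Ingrid starts after Sofia ends, so nothing later overlaps Sofia either.
Felix starts after Ingrid ends.
Overlapping pairs: Amara & Dmitri, Jonas & Rohan — 2 in total.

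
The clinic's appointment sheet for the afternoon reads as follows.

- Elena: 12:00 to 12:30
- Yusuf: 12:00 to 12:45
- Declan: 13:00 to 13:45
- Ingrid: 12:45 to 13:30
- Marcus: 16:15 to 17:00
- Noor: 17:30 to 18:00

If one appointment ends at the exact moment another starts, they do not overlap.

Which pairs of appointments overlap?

Declan & Ingrid, Elena & Yusuf

Check each pair: they overlap iff neither finishes before the other starts.
Sorted by start: Elena, Yusuf, Ingrid, Declan, Marcus, Noor.
Yusuf starts before Elena ends → Elena and Yusuf overlap.
Ingrid starts after Elena ends, so nothing later overlaps Elena either.
Ingrid starts exactly when Yusuf ends (back-to-back, no overlap), so nothing later overlaps Yusuf either.
Declan starts before Ingrid ends → Ingrid and Declan overlap.
Marcus starts after Ingrid ends, so nothing later overlaps Ingrid either.
Marcus starts after Declan ends, so nothing later overlaps Declan either.
Noor starts after Marcus ends.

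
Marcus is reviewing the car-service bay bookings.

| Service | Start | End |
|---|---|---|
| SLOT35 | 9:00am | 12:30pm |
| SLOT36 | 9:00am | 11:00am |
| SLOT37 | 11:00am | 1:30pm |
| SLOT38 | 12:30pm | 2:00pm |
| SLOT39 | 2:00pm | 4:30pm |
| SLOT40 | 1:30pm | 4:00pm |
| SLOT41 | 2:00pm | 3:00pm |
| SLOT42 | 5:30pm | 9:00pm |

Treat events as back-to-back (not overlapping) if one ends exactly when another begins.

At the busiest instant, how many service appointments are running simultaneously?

Sort all start/end points and keep a running count:
9:00am start SLOT35 → 1
9:00am start SLOT36 → 2
11:00am end SLOT36 → 1
11:00am start SLOT37 → 2
12:30pm end SLOT35 → 1
12:30pm start SLOT38 → 2
1:30pm end SLOT37 → 1
1:30pm start SLOT40 → 2
2:00pm end SLOT38 → 1
2:00pm start SLOT39 → 2
2:00pm start SLOT41 → 3
3:00pm end SLOT41 → 2
4:00pm end SLOT40 → 1
4:30pm end SLOT39 → 0
5:30pm start SLOT42 → 1
9:00pm end SLOT42 → 0
Peak is 3, at 2:00pm (SLOT39, SLOT40, SLOT41).

3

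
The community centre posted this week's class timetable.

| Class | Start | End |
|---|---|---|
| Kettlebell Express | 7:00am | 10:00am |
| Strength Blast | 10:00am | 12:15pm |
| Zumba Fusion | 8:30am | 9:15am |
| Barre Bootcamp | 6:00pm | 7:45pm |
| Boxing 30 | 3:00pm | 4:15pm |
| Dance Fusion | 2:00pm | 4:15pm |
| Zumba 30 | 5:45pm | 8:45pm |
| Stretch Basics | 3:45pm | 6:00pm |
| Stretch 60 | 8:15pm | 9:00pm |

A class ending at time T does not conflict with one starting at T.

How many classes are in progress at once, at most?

3

Sweep the timeline, counting +1 at each start and −1 at each end (ends before starts at a tie):
7:00am start Kettlebell Express → 1
8:30am start Zumba Fusion → 2
9:15am end Zumba Fusion → 1
10:00am end Kettlebell Express → 0
10:00am start Strength Blast → 1
12:15pm end Strength Blast → 0
2:00pm start Dance Fusion → 1
3:00pm start Boxing 30 → 2
3:45pm start Stretch Basics → 3
4:15pm end Boxing 30 → 2
4:15pm end Dance Fusion → 1
5:45pm start Zumba 30 → 2
6:00pm end Stretch Basics → 1
6:00pm start Barre Bootcamp → 2
7:45pm end Barre Bootcamp → 1
8:15pm start Stretch 60 → 2
8:45pm end Zumba 30 → 1
9:00pm end Stretch 60 → 0
Peak is 3, at 3:45pm (Boxing 30, Dance Fusion, Stretch Basics).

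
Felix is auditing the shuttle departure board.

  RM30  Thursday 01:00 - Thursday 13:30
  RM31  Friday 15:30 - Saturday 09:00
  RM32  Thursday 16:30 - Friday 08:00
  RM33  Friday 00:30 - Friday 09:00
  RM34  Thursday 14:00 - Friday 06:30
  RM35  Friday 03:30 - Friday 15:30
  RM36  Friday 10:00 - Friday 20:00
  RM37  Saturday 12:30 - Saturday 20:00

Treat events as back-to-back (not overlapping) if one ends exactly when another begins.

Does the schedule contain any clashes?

Two intervals overlap when each starts before the other ends.
Sorted by start: RM30, RM34, RM32, RM33, RM35, RM36, RM31, RM37.
RM34 starts after RM30 ends; RM30 is clear from here.
RM32 starts before RM34 ends → RM34 and RM32 overlap.
That's a conflict, so the schedule is not conflict-free.

Yes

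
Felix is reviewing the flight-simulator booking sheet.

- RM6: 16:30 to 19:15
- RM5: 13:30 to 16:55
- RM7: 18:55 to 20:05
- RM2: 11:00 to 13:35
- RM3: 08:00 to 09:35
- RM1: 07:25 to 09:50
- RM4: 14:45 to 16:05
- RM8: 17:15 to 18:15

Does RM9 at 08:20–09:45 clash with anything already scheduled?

Yes — it overlaps RM1, RM3

RM1: starts 07:25 before RM9 ends 09:45, and ends 09:50 after RM9 starts 08:20 → overlap.
RM3: starts 08:00 before RM9 ends 09:45, and ends 09:35 after RM9 starts 08:20 → overlap.
RM2: starts 11:00 at or after RM9 ends 09:45 → clear.
RM5: starts 13:30 at or after RM9 ends 09:45 → clear.
RM4: starts 14:45 at or after RM9 ends 09:45 → clear.
RM6: starts 16:30 at or after RM9 ends 09:45 → clear.
RM8: starts 17:15 at or after RM9 ends 09:45 → clear.
RM7: starts 18:55 at or after RM9 ends 09:45 → clear.
RM9 overlaps RM1, RM3.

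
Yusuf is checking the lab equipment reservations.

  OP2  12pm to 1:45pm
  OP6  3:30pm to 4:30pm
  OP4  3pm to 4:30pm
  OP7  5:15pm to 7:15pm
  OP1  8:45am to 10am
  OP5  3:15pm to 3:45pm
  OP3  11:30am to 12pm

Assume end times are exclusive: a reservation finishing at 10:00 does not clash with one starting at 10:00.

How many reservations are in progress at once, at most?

3

Sort all start/end points and keep a running count:
8:45am start OP1 → 1
10am end OP1 → 0
11:30am start OP3 → 1
12pm end OP3 → 0
12pm start OP2 → 1
1:45pm end OP2 → 0
3pm start OP4 → 1
3:15pm start OP5 → 2
3:30pm start OP6 → 3
3:45pm end OP5 → 2
4:30pm end OP4 → 1
4:30pm end OP6 → 0
5:15pm start OP7 → 1
7:15pm end OP7 → 0
Peak is 3, at 3:30pm (OP4, OP5, OP6).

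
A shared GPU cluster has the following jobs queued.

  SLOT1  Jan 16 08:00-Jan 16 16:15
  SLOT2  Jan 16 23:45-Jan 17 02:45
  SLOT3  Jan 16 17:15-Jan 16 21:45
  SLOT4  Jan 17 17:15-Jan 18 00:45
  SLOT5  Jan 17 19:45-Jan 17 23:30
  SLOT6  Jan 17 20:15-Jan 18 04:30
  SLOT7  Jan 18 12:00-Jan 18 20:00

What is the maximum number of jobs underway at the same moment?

Walk through starts and ends in time order (an end at T is processed before a start at T):
Jan 16 08:00 start SLOT1 → 1
Jan 16 16:15 end SLOT1 → 0
Jan 16 17:15 start SLOT3 → 1
Jan 16 21:45 end SLOT3 → 0
Jan 16 23:45 start SLOT2 → 1
Jan 17 02:45 end SLOT2 → 0
Jan 17 17:15 start SLOT4 → 1
Jan 17 19:45 start SLOT5 → 2
Jan 17 20:15 start SLOT6 → 3
Jan 17 23:30 end SLOT5 → 2
Jan 18 00:45 end SLOT4 → 1
Jan 18 04:30 end SLOT6 → 0
Jan 18 12:00 start SLOT7 → 1
Jan 18 20:00 end SLOT7 → 0
Peak is 3, at Jan 17 20:15 (SLOT4, SLOT5, SLOT6).

3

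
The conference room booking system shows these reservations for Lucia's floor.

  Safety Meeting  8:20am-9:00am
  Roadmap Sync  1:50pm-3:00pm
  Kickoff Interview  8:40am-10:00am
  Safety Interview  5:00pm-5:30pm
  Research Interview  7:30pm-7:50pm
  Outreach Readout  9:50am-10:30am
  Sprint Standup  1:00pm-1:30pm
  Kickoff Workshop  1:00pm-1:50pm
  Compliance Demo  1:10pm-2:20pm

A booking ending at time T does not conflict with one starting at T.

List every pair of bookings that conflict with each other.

Compliance Demo & Kickoff Workshop, Compliance Demo & Roadmap Sync, Compliance Demo & Sprint Standup, Kickoff Interview & Outreach Readout, Kickoff Interview & Safety Meeting, Kickoff Workshop & Sprint Standup

Check each pair: they overlap iff neither finishes before the other starts.
Sorted by start: Safety Meeting, Kickoff Interview, Outreach Readout, Kickoff Workshop, Sprint Standup, Compliance Demo, Roadmap Sync, Safety Interview, Research Interview.
Kickoff Interview starts before Safety Meeting ends → Safety Meeting and Kickoff Interview overlap.
Outreach Readout starts after Safety Meeting ends, so Safety Meeting has no further overlaps.
Outreach Readout starts before Kickoff Interview ends → Kickoff Interview and Outreach Readout overlap.
Kickoff Workshop starts after Kickoff Interview ends, so Kickoff Interview has no further overlaps.
Kickoff Workshop starts after Outreach Readout ends, so Outreach Readout has no further overlaps.
Sprint Standup starts before Kickoff Workshop ends → Kickoff Workshop and Sprint Standup overlap.
Compliance Demo starts before Kickoff Workshop ends → Kickoff Workshop and Compliance Demo overlap.
Roadmap Sync starts exactly when Kickoff Workshop ends (back-to-back, no overlap), so Kickoff Workshop has no further overlaps.
Compliance Demo starts before Sprint Standup ends → Sprint Standup and Compliance Demo overlap.
Roadmap Sync starts after Sprint Standup ends, so Sprint Standup has no further overlaps.
Roadmap Sync starts before Compliance Demo ends → Compliance Demo and Roadmap Sync overlap.
Safety Interview starts after Compliance Demo ends, so Compliance Demo has no further overlaps.
Safety Interview starts after Roadmap Sync ends, so Roadmap Sync has no further overlaps.
Research Interview starts after Safety Interview ends.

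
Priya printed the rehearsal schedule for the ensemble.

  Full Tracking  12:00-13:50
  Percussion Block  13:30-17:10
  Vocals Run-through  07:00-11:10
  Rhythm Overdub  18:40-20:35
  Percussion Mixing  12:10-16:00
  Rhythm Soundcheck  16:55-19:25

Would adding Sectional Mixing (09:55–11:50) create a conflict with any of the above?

Vocals Run-through: starts 07:00 before Sectional Mixing ends 11:50, and ends 11:10 after Sectional Mixing starts 09:55 → overlap.
Full Tracking: starts 12:00 at or after Sectional Mixing ends 11:50 → clear.
Percussion Mixing: starts 12:10 at or after Sectional Mixing ends 11:50 → clear.
Percussion Block: starts 13:30 at or after Sectional Mixing ends 11:50 → clear.
Rhythm Soundcheck: starts 16:55 at or after Sectional Mixing ends 11:50 → clear.
Rhythm Overdub: starts 18:40 at or after Sectional Mixing ends 11:50 → clear.
Sectional Mixing overlaps Vocals Run-through.

Yes — it overlaps Vocals Run-through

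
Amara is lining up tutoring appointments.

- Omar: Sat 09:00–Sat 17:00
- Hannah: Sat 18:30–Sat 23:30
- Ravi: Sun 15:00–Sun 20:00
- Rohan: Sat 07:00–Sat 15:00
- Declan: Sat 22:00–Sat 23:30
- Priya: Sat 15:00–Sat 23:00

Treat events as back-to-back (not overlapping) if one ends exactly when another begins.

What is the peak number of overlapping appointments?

3

Sweep the timeline, counting +1 at each start and −1 at each end (ends before starts at a tie):
Sat 07:00 start Rohan → 1
Sat 09:00 start Omar → 2
Sat 15:00 end Rohan → 1
Sat 15:00 start Priya → 2
Sat 17:00 end Omar → 1
Sat 18:30 start Hannah → 2
Sat 22:00 start Declan → 3
Sat 23:00 end Priya → 2
Sat 23:30 end Declan → 1
Sat 23:30 end Hannah → 0
Sun 15:00 start Ravi → 1
Sun 20:00 end Ravi → 0
Peak is 3, at Sat 22:00 (Declan, Hannah, Priya).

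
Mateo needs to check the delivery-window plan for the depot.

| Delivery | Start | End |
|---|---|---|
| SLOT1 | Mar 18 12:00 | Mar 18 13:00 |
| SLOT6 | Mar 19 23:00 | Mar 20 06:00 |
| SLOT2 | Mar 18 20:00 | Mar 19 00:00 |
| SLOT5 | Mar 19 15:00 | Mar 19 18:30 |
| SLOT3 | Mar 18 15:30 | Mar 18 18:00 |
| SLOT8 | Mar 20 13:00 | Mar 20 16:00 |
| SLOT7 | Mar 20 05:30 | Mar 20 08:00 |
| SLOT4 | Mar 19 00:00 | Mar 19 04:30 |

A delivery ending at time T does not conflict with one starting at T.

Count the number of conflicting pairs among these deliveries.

1

Check each pair: they overlap iff neither finishes before the other starts.
Sorted by start: SLOT1, SLOT3, SLOT2, SLOT4, SLOT5, SLOT6, SLOT7, SLOT8.
SLOT3 starts after SLOT1 ends, so nothing later overlaps SLOT1 either.
SLOT2 starts after SLOT3 ends, so nothing later overlaps SLOT3 either.
SLOT4 starts exactly when SLOT2 ends (back-to-back, no overlap), so nothing later overlaps SLOT2 either.
SLOT5 starts after SLOT4 ends, so nothing later overlaps SLOT4 either.
SLOT6 starts after SLOT5 ends, so nothing later overlaps SLOT5 either.
SLOT7 starts before SLOT6 ends → SLOT6 and SLOT7 overlap.
SLOT8 starts after SLOT6 ends.
SLOT8 starts after SLOT7 ends.
Overlapping pairs: SLOT6 & SLOT7 — 1 in total.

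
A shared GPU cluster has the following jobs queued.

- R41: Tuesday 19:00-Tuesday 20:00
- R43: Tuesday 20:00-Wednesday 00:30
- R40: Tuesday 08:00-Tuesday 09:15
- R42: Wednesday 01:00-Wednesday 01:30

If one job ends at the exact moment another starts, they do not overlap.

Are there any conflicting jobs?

No

Sorted by start: R40, R41, R43, R42.
R41 starts after R40 ends, so R40 has no further overlaps.
R43 starts exactly when R41 ends (back-to-back, no overlap), so R41 has no further overlaps.
R42 starts after R43 ends.
Every pair is clear; the schedule has no overlaps.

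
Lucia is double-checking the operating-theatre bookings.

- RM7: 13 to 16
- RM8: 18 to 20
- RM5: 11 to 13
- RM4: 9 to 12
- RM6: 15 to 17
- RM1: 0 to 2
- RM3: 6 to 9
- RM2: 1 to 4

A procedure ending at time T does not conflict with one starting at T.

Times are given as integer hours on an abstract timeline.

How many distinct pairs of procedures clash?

3

Sorted by start: RM1, RM2, RM3, RM4, RM5, RM7, RM6, RM8.
RM2 starts before RM1 ends → RM1 and RM2 overlap.
RM3 starts after RM1 ends, so RM1 has no further overlaps.
RM3 starts after RM2 ends, so RM2 has no further overlaps.
RM4 starts exactly when RM3 ends (back-to-back, no overlap), so RM3 has no further overlaps.
RM5 starts before RM4 ends → RM4 and RM5 overlap.
RM7 starts after RM4 ends, so RM4 has no further overlaps.
RM7 starts exactly when RM5 ends (back-to-back, no overlap), so RM5 has no further overlaps.
RM6 starts before RM7 ends → RM7 and RM6 overlap.
RM8 starts after RM7 ends.
RM8 starts after RM6 ends.
Overlapping pairs: RM1 & RM2, RM4 & RM5, RM6 & RM7 — 3 in total.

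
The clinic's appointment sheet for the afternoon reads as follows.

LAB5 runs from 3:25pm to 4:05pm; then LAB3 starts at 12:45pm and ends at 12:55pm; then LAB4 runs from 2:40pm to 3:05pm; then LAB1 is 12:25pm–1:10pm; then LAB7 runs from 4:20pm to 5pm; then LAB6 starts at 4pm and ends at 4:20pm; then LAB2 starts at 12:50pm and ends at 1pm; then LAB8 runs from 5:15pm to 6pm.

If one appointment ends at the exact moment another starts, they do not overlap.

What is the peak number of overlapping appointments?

Sweep the timeline, counting +1 at each start and −1 at each end (ends before starts at a tie):
12:25pm start LAB1 → 1
12:45pm start LAB3 → 2
12:50pm start LAB2 → 3
12:55pm end LAB3 → 2
1pm end LAB2 → 1
1:10pm end LAB1 → 0
2:40pm start LAB4 → 1
3:05pm end LAB4 → 0
3:25pm start LAB5 → 1
4pm start LAB6 → 2
4:05pm end LAB5 → 1
4:20pm end LAB6 → 0
4:20pm start LAB7 → 1
5pm end LAB7 → 0
5:15pm start LAB8 → 1
6pm end LAB8 → 0
Peak is 3, at 12:50pm (LAB1, LAB2, LAB3).

3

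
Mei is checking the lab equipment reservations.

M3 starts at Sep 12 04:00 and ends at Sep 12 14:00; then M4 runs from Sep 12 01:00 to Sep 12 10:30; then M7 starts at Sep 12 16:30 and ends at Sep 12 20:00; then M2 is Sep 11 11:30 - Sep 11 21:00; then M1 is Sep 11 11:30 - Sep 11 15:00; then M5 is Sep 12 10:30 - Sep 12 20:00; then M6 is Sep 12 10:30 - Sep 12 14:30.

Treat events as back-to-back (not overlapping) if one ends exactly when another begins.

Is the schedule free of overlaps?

Sorted by start: M1, M2, M4, M3, M5, M6, M7.
M2 starts before M1 ends → M1 and M2 overlap.
That's a conflict, so the schedule is not conflict-free.

No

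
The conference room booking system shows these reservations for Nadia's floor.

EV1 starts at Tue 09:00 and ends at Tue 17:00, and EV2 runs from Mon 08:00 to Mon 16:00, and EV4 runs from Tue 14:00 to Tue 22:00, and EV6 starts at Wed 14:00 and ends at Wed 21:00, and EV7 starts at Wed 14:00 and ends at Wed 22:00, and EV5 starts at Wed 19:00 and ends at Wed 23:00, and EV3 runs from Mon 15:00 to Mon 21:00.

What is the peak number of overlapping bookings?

3

Sweep the timeline, counting +1 at each start and −1 at each end (ends before starts at a tie):
Mon 08:00 start EV2 → 1
Mon 15:00 start EV3 → 2
Mon 16:00 end EV2 → 1
Mon 21:00 end EV3 → 0
Tue 09:00 start EV1 → 1
Tue 14:00 start EV4 → 2
Tue 17:00 end EV1 → 1
Tue 22:00 end EV4 → 0
Wed 14:00 start EV6 → 1
Wed 14:00 start EV7 → 2
Wed 19:00 start EV5 → 3
Wed 21:00 end EV6 → 2
Wed 22:00 end EV7 → 1
Wed 23:00 end EV5 → 0
Peak is 3, at Wed 19:00 (EV5, EV6, EV7).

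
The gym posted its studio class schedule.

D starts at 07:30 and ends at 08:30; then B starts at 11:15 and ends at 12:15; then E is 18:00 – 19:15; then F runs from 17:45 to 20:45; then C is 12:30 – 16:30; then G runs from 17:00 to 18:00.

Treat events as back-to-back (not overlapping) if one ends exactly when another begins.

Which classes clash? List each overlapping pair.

Two intervals overlap when each starts before the other ends.
Sorted by start: D, B, C, G, F, E.
B starts after D ends, so nothing later overlaps D either.
C starts after B ends, so nothing later overlaps B either.
G starts after C ends, so nothing later overlaps C either.
F starts before G ends → G and F overlap.
E starts exactly when G ends (back-to-back, no overlap).
E starts before F ends → F and E overlap.

E & F, F & G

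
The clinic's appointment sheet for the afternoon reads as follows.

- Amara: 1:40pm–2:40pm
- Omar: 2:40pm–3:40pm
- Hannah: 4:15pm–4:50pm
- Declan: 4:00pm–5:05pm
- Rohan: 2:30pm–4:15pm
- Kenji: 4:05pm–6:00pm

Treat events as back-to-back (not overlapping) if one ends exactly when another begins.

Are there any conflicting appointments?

Sorted by start: Amara, Rohan, Omar, Declan, Kenji, Hannah.
Rohan starts before Amara ends → Amara and Rohan overlap.
That's a conflict, so the schedule is not conflict-free.

Yes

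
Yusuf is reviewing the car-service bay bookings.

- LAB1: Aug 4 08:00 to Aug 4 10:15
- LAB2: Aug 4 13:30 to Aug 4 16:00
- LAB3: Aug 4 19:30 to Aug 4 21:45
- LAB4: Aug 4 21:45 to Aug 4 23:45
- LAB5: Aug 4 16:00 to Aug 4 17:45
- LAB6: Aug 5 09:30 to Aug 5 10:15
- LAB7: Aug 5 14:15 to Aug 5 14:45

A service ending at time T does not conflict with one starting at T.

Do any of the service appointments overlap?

Two intervals overlap when each starts before the other ends.
Sorted by start: LAB1, LAB2, LAB5, LAB3, LAB4, LAB6, LAB7.
LAB2 starts after LAB1 ends — done with LAB1.
LAB5 starts exactly when LAB2 ends (back-to-back, no overlap) — done with LAB2.
LAB3 starts after LAB5 ends — done with LAB5.
LAB4 starts exactly when LAB3 ends (back-to-back, no overlap) — done with LAB3.
LAB6 starts after LAB4 ends — done with LAB4.
LAB7 starts after LAB6 ends.
Every pair is clear; the schedule has no overlaps.

No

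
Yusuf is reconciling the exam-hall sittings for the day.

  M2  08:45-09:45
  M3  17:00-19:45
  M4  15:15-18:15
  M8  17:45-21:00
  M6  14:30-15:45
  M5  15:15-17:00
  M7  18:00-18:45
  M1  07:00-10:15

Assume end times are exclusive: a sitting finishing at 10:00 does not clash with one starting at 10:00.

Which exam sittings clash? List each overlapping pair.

M1 & M2, M3 & M4, M3 & M7, M3 & M8, M4 & M5, M4 & M6, M4 & M7, M4 & M8, M5 & M6, M7 & M8

Two intervals overlap when each starts before the other ends.
Sorted by start: M1, M2, M6, M4, M5, M3, M8, M7.
M2 starts before M1 ends → M1 and M2 overlap.
M6 starts after M1 ends, so M1 has no further overlaps.
M6 starts after M2 ends, so M2 has no further overlaps.
M4 starts before M6 ends → M6 and M4 overlap.
M5 starts before M6 ends → M6 and M5 overlap.
M3 starts after M6 ends, so M6 has no further overlaps.
M5 starts before M4 ends → M4 and M5 overlap.
M3 starts before M4 ends → M4 and M3 overlap.
M8 starts before M4 ends → M4 and M8 overlap.
M7 starts before M4 ends → M4 and M7 overlap.
M3 starts exactly when M5 ends (back-to-back, no overlap), so M5 has no further overlaps.
M8 starts before M3 ends → M3 and M8 overlap.
M7 starts before M3 ends → M3 and M7 overlap.
M7 starts before M8 ends → M8 and M7 overlap.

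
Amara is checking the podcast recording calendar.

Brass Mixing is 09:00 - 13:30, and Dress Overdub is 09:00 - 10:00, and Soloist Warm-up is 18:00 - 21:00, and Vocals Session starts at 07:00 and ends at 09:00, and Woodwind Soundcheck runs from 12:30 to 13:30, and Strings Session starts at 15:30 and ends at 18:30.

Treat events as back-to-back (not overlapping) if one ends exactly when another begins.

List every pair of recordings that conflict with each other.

Brass Mixing & Dress Overdub, Brass Mixing & Woodwind Soundcheck, Soloist Warm-up & Strings Session

Sorted by start: Vocals Session, Brass Mixing, Dress Overdub, Woodwind Soundcheck, Strings Session, Soloist Warm-up.
Brass Mixing starts exactly when Vocals Session ends (back-to-back, no overlap), so nothing later overlaps Vocals Session either.
Dress Overdub starts before Brass Mixing ends → Brass Mixing and Dress Overdub overlap.
Woodwind Soundcheck starts before Brass Mixing ends → Brass Mixing and Woodwind Soundcheck overlap.
Strings Session starts after Brass Mixing ends, so nothing later overlaps Brass Mixing either.
Woodwind Soundcheck starts after Dress Overdub ends, so nothing later overlaps Dress Overdub either.
Strings Session starts after Woodwind Soundcheck ends, so nothing later overlaps Woodwind Soundcheck either.
Soloist Warm-up starts before Strings Session ends → Strings Session and Soloist Warm-up overlap.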